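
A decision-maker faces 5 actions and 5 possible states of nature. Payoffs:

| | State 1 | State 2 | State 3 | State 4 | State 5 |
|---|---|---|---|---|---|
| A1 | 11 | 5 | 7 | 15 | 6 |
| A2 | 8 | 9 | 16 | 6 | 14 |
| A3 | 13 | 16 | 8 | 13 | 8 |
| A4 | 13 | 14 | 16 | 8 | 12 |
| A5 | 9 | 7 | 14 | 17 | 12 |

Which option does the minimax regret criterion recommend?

Column bests: State 1=13, State 2=16, State 3=16, State 4=17, State 5=14.
A1 regrets: 2, 11, 9, 2, 8 → max 11
A2 regrets: 5, 7, 0, 11, 0 → max 11
A3 regrets: 0, 0, 8, 4, 6 → max 8
A4 regrets: 0, 2, 0, 9, 2 → max 9
A5 regrets: 4, 9, 2, 0, 2 → max 9
Smallest max regret = 8 → A3.

A3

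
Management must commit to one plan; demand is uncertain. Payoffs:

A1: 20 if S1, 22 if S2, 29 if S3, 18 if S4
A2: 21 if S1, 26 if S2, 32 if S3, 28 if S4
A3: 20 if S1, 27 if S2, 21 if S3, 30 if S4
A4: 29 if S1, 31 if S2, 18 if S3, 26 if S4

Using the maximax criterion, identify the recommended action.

Row maxima: A1=29, A2=32, A3=30, A4=31
Best best-case = 32 → A2.

A2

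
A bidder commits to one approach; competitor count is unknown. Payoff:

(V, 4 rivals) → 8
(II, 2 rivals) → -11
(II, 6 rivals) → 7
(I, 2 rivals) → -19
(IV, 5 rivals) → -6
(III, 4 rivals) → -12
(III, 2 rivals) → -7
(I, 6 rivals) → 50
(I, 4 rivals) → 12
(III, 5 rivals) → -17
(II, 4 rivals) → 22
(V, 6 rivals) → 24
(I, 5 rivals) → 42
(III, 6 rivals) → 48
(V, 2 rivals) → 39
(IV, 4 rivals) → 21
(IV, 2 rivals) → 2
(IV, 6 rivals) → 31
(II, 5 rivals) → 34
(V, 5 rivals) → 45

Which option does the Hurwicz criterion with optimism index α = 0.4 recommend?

V

I: 0.4·50 + 0.6·(-19) = 8.6
II: 0.4·34 + 0.6·(-11) = 7
III: 0.4·48 + 0.6·(-17) = 9
IV: 0.4·31 + 0.6·(-6) = 8.8
V: 0.4·45 + 0.6·8 = 22.8
Highest Hurwicz score = 22.8 → V.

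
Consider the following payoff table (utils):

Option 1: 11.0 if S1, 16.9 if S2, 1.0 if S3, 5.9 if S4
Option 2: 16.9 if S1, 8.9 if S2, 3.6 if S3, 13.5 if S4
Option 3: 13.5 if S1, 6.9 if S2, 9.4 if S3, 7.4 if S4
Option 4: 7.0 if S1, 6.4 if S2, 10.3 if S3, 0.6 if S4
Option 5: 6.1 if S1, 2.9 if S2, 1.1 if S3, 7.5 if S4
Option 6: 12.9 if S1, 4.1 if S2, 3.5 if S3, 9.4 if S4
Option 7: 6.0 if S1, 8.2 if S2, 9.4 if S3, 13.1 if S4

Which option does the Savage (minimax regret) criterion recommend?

Column bests: S1=16.9, S2=16.9, S3=10.3, S4=13.5.
Option 1 regrets: 5.9, 0.0, 9.3, 7.6 → max 9.3
Option 2 regrets: 0.0, 8.0, 6.7, 0.0 → max 8.0
Option 3 regrets: 3.4, 10.0, 0.9, 6.1 → max 10.0
Option 4 regrets: 9.9, 10.5, 0.0, 12.9 → max 12.9
Option 5 regrets: 10.8, 14.0, 9.2, 6.0 → max 14.0
Option 6 regrets: 4.0, 12.8, 6.8, 4.1 → max 12.8
Option 7 regrets: 10.9, 8.7, 0.9, 0.4 → max 10.9
Smallest max regret = 8.0 → Option 2.

Option 2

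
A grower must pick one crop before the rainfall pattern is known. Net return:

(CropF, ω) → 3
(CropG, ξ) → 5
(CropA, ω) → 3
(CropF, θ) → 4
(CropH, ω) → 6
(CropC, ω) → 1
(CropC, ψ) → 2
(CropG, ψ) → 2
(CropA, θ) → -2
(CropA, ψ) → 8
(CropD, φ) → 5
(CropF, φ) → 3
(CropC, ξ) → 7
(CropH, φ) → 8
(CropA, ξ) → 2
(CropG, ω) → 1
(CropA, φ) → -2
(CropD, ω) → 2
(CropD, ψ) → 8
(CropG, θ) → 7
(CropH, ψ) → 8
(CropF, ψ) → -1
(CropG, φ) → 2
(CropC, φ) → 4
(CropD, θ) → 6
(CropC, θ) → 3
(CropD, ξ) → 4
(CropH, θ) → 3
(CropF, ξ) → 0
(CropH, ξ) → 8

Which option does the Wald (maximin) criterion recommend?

CropH

Row minima: CropD=2, CropH=3, CropF=-1, CropG=1, CropC=1, CropA=-2
Best worst-case = 3 → CropH.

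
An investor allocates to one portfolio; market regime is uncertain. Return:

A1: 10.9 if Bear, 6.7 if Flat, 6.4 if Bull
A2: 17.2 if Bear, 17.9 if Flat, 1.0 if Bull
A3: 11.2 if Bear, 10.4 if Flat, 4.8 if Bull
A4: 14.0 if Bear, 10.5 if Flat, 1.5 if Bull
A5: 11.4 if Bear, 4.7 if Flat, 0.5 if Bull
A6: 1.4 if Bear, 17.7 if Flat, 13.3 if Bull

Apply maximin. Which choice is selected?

Row minima: A1=6.4, A2=1.0, A3=4.8, A4=1.5, A5=0.5, A6=1.4
Best worst-case = 6.4 → A1.

A1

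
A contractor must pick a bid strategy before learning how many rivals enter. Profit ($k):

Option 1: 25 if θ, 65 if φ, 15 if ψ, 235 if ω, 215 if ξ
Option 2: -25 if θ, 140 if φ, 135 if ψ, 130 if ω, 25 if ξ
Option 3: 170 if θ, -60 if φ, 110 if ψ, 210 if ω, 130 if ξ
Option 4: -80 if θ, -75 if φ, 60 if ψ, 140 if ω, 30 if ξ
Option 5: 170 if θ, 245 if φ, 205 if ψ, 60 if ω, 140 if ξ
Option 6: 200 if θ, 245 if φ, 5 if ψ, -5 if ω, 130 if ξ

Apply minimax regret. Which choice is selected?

Column bests: θ=200, φ=245, ψ=205, ω=235, ξ=215.
Option 1 regrets: 175, 180, 190, 0, 0 → max 190
Option 2 regrets: 225, 105, 70, 105, 190 → max 225
Option 3 regrets: 30, 305, 95, 25, 85 → max 305
Option 4 regrets: 280, 320, 145, 95, 185 → max 320
Option 5 regrets: 30, 0, 0, 175, 75 → max 175
Option 6 regrets: 0, 0, 200, 240, 85 → max 240
Smallest max regret = 175 → Option 5.

Option 5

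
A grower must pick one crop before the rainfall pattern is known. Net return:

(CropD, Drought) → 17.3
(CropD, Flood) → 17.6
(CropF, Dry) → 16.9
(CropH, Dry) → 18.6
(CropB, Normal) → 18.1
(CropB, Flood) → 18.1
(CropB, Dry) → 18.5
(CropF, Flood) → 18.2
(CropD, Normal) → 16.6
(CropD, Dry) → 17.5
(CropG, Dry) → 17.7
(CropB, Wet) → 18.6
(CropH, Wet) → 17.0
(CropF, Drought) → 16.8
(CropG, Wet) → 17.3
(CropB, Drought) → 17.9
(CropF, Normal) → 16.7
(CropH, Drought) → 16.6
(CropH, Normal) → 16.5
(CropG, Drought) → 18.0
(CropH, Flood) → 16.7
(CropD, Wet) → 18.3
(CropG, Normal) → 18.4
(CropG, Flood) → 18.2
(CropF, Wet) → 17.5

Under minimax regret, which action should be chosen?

CropB

Column bests: Drought=18.0, Dry=18.6, Normal=18.4, Wet=18.6, Flood=18.2.
CropB regrets: 0.1, 0.1, 0.3, 0.0, 0.1 → max 0.3
CropF regrets: 1.2, 1.7, 1.7, 1.1, 0.0 → max 1.7
CropD regrets: 0.7, 1.1, 1.8, 0.3, 0.6 → max 1.8
CropG regrets: 0.0, 0.9, 0.0, 1.3, 0.0 → max 1.3
CropH regrets: 1.4, 0.0, 1.9, 1.6, 1.5 → max 1.9
Smallest max regret = 0.3 → CropB.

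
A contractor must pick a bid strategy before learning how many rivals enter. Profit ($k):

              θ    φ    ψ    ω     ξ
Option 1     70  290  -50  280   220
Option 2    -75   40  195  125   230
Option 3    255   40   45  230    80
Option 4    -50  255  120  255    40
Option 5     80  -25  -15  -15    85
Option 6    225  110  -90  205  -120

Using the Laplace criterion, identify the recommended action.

Option 1

Row averages: Option 1=162, Option 2=103, Option 3=130, Option 4=124, Option 5=22, Option 6=66
Highest average = 162 → Option 1.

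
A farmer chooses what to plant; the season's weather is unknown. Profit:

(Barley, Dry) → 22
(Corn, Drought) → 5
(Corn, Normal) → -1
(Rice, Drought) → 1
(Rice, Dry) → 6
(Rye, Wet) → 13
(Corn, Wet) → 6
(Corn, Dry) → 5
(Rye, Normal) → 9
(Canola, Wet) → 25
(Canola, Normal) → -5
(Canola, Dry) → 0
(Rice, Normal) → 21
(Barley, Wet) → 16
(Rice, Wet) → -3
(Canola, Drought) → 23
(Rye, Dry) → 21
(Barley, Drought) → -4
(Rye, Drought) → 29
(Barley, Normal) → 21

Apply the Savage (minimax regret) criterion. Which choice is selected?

Rye

Column bests: Drought=29, Dry=22, Normal=21, Wet=25.
Rye regrets: 0, 1, 12, 12 → max 12
Rice regrets: 28, 16, 0, 28 → max 28
Canola regrets: 6, 22, 26, 0 → max 26
Barley regrets: 33, 0, 0, 9 → max 33
Corn regrets: 24, 17, 22, 19 → max 24
Smallest max regret = 12 → Rye.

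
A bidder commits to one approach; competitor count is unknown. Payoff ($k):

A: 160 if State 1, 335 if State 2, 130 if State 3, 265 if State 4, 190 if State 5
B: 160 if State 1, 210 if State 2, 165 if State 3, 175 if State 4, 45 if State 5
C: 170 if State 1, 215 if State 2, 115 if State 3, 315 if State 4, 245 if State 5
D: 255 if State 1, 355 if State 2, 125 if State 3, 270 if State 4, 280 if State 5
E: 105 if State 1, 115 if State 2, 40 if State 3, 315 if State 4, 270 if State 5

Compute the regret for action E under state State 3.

125

Best payoff under State 3 is 165.
Regret = 165 − 40 = 125.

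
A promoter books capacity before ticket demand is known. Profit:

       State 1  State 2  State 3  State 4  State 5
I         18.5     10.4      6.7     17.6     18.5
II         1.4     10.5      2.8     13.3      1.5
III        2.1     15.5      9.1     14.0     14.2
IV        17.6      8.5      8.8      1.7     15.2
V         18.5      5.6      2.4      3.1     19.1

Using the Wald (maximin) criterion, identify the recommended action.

Row minima: I=6.7, II=1.4, III=2.1, IV=1.7, V=2.4
Best worst-case = 6.7 → I.

I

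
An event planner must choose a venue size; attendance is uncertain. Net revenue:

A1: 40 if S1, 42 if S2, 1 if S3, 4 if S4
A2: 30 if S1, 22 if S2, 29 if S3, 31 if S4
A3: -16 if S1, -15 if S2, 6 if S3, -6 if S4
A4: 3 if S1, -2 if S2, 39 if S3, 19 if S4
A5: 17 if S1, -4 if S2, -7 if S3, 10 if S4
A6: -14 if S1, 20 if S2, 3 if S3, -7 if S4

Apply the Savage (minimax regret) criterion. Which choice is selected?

A2

Column bests: S1=40, S2=42, S3=39, S4=31.
A1 regrets: 0, 0, 38, 27 → max 38
A2 regrets: 10, 20, 10, 0 → max 20
A3 regrets: 56, 57, 33, 37 → max 57
A4 regrets: 37, 44, 0, 12 → max 44
A5 regrets: 23, 46, 46, 21 → max 46
A6 regrets: 54, 22, 36, 38 → max 54
Smallest max regret = 20 → A2.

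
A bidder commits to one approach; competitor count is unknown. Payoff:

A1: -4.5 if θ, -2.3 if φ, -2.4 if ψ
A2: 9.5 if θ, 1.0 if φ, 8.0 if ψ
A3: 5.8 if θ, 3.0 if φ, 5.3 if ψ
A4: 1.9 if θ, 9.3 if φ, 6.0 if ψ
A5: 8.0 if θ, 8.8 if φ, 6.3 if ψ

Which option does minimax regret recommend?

A5

Column bests: θ=9.5, φ=9.3, ψ=8.0.
A1 regrets: 14.0, 11.6, 10.4 → max 14.0
A2 regrets: 0.0, 8.3, 0.0 → max 8.3
A3 regrets: 3.7, 6.3, 2.7 → max 6.3
A4 regrets: 7.6, 0.0, 2.0 → max 7.6
A5 regrets: 1.5, 0.5, 1.7 → max 1.7
Smallest max regret = 1.7 → A5.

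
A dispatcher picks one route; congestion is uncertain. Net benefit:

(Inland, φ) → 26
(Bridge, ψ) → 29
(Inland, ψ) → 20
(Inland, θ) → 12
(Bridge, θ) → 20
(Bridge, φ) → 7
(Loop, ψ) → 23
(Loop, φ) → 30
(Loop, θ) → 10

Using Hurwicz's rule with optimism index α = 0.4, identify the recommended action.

Loop: 0.4·30 + 0.6·10 = 18
Bridge: 0.4·29 + 0.6·7 = 15.8
Inland: 0.4·26 + 0.6·12 = 17.6
Highest Hurwicz score = 18 → Loop.

Loop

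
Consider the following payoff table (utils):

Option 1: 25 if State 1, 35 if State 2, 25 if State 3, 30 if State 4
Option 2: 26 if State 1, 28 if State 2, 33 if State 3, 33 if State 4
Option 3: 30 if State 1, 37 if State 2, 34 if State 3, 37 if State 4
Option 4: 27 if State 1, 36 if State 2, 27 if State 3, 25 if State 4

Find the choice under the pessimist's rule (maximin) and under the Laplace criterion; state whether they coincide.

Row minima: Option 1=25, Option 2=26, Option 3=30, Option 4=25
Best worst-case = 30 → Option 3.
Row averages: Option 1=28.75, Option 2=30, Option 3=34.5, Option 4=28.75
Highest average = 34.5 → Option 3.

maximin → Option 3; laplace → Option 3 (agree)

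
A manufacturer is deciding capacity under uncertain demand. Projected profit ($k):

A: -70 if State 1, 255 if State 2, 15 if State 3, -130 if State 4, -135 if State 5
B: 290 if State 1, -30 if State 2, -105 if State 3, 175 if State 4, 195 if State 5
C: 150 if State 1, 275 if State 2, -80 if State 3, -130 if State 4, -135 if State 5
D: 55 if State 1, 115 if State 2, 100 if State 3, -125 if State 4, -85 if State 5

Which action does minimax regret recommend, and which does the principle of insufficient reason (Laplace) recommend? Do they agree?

Column bests: State 1=290, State 2=275, State 3=100, State 4=175, State 5=195.
A regrets: 360, 20, 85, 305, 330 → max 360
B regrets: 0, 305, 205, 0, 0 → max 305
C regrets: 140, 0, 180, 305, 330 → max 330
D regrets: 235, 160, 0, 300, 280 → max 300
Smallest max regret = 300 → D.
Row averages: A=-13, B=105, C=16, D=12
Highest average = 105 → B.

minimax regret → D; laplace → B (disagree)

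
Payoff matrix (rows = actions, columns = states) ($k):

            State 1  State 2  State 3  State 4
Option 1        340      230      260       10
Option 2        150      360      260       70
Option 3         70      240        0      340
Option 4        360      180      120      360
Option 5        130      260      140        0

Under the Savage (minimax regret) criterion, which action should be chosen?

Column bests: State 1=360, State 2=360, State 3=260, State 4=360.
Option 1 regrets: 20, 130, 0, 350 → max 350
Option 2 regrets: 210, 0, 0, 290 → max 290
Option 3 regrets: 290, 120, 260, 20 → max 290
Option 4 regrets: 0, 180, 140, 0 → max 180
Option 5 regrets: 230, 100, 120, 360 → max 360
Smallest max regret = 180 → Option 4.

Option 4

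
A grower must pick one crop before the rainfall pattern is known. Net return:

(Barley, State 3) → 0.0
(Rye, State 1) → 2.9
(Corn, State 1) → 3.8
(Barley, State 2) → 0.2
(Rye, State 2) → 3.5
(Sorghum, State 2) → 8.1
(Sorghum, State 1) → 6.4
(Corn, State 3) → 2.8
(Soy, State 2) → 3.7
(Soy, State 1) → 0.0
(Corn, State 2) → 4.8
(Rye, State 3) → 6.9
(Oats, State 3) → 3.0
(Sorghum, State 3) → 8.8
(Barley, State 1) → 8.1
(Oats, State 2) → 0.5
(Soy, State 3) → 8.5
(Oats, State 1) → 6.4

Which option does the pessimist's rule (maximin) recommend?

Row minima: Sorghum=6.4, Corn=2.8, Rye=2.9, Barley=0.0, Oats=0.5, Soy=0.0
Best worst-case = 6.4 → Sorghum.

Sorghum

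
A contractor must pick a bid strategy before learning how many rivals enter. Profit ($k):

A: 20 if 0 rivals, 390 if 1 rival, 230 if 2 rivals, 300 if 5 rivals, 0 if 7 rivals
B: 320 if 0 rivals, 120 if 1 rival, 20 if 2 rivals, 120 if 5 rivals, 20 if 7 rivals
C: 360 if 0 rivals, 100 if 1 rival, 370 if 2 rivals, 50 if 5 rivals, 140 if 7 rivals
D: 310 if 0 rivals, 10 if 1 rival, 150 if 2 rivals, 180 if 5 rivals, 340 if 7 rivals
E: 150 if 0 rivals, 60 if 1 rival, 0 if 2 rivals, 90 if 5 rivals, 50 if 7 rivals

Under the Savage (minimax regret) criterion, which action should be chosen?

C

Column bests: 0 rivals=360, 1 rival=390, 2 rivals=370, 5 rivals=300, 7 rivals=340.
A regrets: 340, 0, 140, 0, 340 → max 340
B regrets: 40, 270, 350, 180, 320 → max 350
C regrets: 0, 290, 0, 250, 200 → max 290
D regrets: 50, 380, 220, 120, 0 → max 380
E regrets: 210, 330, 370, 210, 290 → max 370
Smallest max regret = 290 → C.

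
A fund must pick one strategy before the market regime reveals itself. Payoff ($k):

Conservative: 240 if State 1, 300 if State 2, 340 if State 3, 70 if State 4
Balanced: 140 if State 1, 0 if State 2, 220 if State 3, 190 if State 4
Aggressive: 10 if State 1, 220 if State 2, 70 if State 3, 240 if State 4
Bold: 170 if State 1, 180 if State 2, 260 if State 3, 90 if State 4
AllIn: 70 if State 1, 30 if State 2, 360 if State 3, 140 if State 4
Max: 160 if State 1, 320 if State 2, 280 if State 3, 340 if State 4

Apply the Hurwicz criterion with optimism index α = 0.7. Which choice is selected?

Max

Conservative: 0.7·340 + 0.3·70 = 259
Balanced: 0.7·220 + 0.3·0 = 154
Aggressive: 0.7·240 + 0.3·10 = 171
Bold: 0.7·260 + 0.3·90 = 209
AllIn: 0.7·360 + 0.3·30 = 261
Max: 0.7·340 + 0.3·160 = 286
Highest Hurwicz score = 286 → Max.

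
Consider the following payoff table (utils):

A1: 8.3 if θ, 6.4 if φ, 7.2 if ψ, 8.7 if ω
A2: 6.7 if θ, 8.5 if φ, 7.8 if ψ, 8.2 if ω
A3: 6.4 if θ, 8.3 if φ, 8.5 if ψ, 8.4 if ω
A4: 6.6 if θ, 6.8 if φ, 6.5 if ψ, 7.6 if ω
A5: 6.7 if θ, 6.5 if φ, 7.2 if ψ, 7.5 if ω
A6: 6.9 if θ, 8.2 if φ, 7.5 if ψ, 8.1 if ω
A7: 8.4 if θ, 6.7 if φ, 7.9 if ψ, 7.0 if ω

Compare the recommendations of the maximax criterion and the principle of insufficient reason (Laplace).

maximax → A1; laplace → A3 (disagree)

Row maxima: A1=8.7, A2=8.5, A3=8.5, A4=7.6, A5=7.5, A6=8.2, A7=8.4
Best best-case = 8.7 → A1.
Row averages: A1=7.65, A2=7.8, A3=7.9, A4=6.875, A5=6.975, A6=7.675, A7=7.5
Highest average = 7.9 → A3.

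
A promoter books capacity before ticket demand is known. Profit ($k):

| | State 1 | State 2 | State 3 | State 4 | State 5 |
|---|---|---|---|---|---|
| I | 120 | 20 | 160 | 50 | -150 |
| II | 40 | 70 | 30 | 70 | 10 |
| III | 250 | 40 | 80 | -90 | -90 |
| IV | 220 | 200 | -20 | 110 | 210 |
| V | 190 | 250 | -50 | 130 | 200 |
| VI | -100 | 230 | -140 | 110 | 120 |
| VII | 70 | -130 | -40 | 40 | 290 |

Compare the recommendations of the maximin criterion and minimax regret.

maximin → II; minimax regret → IV (disagree)

Row minima: I=-150, II=10, III=-90, IV=-20, V=-50, VI=-140, VII=-130
Best worst-case = 10 → II.
Column bests: State 1=250, State 2=250, State 3=160, State 4=130, State 5=290.
I regrets: 130, 230, 0, 80, 440 → max 440
II regrets: 210, 180, 130, 60, 280 → max 280
III regrets: 0, 210, 80, 220, 380 → max 380
IV regrets: 30, 50, 180, 20, 80 → max 180
V regrets: 60, 0, 210, 0, 90 → max 210
VI regrets: 350, 20, 300, 20, 170 → max 350
VII regrets: 180, 380, 200, 90, 0 → max 380
Smallest max regret = 180 → IV.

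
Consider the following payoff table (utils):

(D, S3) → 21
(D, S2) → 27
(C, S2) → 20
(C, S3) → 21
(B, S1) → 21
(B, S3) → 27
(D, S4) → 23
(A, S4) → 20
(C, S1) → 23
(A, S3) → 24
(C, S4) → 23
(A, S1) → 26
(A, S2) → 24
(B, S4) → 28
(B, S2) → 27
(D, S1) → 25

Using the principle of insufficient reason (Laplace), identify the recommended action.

Row averages: A=23.5, B=25.75, C=21.75, D=24
Highest average = 25.75 → B.

B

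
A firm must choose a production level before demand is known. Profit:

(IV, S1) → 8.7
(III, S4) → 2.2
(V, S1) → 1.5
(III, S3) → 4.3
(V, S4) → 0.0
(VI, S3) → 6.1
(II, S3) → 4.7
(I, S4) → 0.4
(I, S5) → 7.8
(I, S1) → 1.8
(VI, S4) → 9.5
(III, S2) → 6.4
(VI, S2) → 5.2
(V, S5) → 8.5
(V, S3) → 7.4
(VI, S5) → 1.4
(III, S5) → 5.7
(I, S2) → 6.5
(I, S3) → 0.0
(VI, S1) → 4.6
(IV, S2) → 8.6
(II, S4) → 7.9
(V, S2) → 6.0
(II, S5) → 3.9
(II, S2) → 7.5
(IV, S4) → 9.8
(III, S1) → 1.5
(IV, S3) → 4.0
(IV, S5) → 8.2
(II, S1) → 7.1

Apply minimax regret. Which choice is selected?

IV

Column bests: S1=8.7, S2=8.6, S3=7.4, S4=9.8, S5=8.5.
I regrets: 6.9, 2.1, 7.4, 9.4, 0.7 → max 9.4
II regrets: 1.6, 1.1, 2.7, 1.9, 4.6 → max 4.6
III regrets: 7.2, 2.2, 3.1, 7.6, 2.8 → max 7.6
IV regrets: 0.0, 0.0, 3.4, 0.0, 0.3 → max 3.4
V regrets: 7.2, 2.6, 0.0, 9.8, 0.0 → max 9.8
VI regrets: 4.1, 3.4, 1.3, 0.3, 7.1 → max 7.1
Smallest max regret = 3.4 → IV.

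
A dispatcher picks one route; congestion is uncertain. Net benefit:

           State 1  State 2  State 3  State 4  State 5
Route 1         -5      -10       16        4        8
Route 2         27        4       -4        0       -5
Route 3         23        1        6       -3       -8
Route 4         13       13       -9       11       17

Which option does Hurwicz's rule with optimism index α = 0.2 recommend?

Route 2

Route 1: 0.2·16 + 0.8·(-10) = -4.8
Route 2: 0.2·27 + 0.8·(-5) = 1.4
Route 3: 0.2·23 + 0.8·(-8) = -1.8
Route 4: 0.2·17 + 0.8·(-9) = -3.8
Highest Hurwicz score = 1.4 → Route 2.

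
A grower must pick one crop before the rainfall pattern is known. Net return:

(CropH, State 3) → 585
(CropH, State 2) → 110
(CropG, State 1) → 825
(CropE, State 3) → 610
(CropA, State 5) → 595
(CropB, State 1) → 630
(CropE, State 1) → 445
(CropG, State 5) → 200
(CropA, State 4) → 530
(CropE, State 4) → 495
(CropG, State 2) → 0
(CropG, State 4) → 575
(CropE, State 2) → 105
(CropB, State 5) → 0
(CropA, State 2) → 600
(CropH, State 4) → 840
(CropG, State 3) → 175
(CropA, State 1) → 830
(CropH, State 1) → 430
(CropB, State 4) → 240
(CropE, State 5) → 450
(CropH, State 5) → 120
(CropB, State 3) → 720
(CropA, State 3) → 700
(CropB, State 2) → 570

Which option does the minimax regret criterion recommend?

CropA

Column bests: State 1=830, State 2=600, State 3=720, State 4=840, State 5=595.
CropB regrets: 200, 30, 0, 600, 595 → max 600
CropH regrets: 400, 490, 135, 0, 475 → max 490
CropG regrets: 5, 600, 545, 265, 395 → max 600
CropE regrets: 385, 495, 110, 345, 145 → max 495
CropA regrets: 0, 0, 20, 310, 0 → max 310
Smallest max regret = 310 → CropA.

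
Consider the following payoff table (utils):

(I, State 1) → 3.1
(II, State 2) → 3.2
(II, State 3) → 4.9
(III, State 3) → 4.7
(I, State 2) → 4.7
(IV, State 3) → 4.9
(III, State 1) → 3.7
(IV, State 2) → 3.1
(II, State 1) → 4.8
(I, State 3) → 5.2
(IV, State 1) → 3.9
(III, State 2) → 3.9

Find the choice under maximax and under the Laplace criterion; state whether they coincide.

Row maxima: I=5.2, II=4.9, III=4.7, IV=4.9
Best best-case = 5.2 → I.
Row averages: I=13/3, II=4.3, III=4.1, IV=119/30
Highest average = 13/3 → I.

maximax → I; laplace → I (agree)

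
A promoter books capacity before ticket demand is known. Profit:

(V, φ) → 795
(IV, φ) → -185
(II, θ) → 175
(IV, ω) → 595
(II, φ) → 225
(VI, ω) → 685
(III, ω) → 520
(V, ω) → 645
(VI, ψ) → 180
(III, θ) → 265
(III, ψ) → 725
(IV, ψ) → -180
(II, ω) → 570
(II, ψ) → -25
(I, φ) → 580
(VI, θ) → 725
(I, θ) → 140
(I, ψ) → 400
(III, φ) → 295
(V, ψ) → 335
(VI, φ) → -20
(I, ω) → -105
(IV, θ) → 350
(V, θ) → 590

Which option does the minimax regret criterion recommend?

Column bests: θ=725, φ=795, ψ=725, ω=685.
I regrets: 585, 215, 325, 790 → max 790
II regrets: 550, 570, 750, 115 → max 750
III regrets: 460, 500, 0, 165 → max 500
IV regrets: 375, 980, 905, 90 → max 980
V regrets: 135, 0, 390, 40 → max 390
VI regrets: 0, 815, 545, 0 → max 815
Smallest max regret = 390 → V.

V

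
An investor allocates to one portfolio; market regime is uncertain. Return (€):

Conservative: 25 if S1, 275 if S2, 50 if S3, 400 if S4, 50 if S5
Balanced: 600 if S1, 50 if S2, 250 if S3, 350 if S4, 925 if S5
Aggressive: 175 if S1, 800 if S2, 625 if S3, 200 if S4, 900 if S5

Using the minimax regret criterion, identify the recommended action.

Aggressive

Column bests: S1=600, S2=800, S3=625, S4=400, S5=925.
Conservative regrets: 575, 525, 575, 0, 875 → max 875
Balanced regrets: 0, 750, 375, 50, 0 → max 750
Aggressive regrets: 425, 0, 0, 200, 25 → max 425
Smallest max regret = 425 → Aggressive.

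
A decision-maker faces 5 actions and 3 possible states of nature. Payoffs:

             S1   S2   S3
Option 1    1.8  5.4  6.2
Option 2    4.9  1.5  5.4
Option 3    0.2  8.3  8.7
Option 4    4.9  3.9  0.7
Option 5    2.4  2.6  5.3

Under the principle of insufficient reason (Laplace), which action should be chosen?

Row averages: Option 1=67/15, Option 2=59/15, Option 3=86/15, Option 4=19/6, Option 5=103/30
Highest average = 86/15 → Option 3.

Option 3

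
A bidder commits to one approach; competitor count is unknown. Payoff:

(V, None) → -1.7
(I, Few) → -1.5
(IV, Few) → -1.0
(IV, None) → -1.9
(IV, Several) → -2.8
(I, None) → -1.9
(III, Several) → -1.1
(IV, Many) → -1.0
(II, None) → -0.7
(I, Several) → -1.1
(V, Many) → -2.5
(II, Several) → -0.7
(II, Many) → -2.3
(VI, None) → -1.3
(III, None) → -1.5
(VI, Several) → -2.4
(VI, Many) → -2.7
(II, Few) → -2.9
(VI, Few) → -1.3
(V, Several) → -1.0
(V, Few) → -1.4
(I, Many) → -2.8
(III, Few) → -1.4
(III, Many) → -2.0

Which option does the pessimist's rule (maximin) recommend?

Row minima: I=-2.8, II=-2.9, III=-2.0, IV=-2.8, V=-2.5, VI=-2.7
Best worst-case = -2.0 → III.

III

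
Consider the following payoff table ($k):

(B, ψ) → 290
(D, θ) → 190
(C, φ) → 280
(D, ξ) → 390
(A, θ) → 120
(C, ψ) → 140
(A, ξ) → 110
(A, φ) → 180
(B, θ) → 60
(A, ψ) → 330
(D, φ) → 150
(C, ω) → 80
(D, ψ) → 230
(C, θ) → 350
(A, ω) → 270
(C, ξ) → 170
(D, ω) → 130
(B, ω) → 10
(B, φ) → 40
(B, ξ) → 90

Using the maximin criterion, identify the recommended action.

Row minima: A=110, B=10, C=80, D=130
Best worst-case = 130 → D.

D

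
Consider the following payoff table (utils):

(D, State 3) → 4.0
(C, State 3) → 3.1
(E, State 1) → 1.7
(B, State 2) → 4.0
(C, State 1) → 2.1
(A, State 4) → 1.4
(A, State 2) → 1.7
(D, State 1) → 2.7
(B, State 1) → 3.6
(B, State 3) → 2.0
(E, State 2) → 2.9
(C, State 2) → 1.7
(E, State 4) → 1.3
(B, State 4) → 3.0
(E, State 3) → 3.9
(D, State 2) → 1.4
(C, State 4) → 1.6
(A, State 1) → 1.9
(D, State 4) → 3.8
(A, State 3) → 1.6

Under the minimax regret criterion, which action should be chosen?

B

Column bests: State 1=3.6, State 2=4.0, State 3=4.0, State 4=3.8.
A regrets: 1.7, 2.3, 2.4, 2.4 → max 2.4
B regrets: 0.0, 0.0, 2.0, 0.8 → max 2.0
C regrets: 1.5, 2.3, 0.9, 2.2 → max 2.3
D regrets: 0.9, 2.6, 0.0, 0.0 → max 2.6
E regrets: 1.9, 1.1, 0.1, 2.5 → max 2.5
Smallest max regret = 2.0 → B.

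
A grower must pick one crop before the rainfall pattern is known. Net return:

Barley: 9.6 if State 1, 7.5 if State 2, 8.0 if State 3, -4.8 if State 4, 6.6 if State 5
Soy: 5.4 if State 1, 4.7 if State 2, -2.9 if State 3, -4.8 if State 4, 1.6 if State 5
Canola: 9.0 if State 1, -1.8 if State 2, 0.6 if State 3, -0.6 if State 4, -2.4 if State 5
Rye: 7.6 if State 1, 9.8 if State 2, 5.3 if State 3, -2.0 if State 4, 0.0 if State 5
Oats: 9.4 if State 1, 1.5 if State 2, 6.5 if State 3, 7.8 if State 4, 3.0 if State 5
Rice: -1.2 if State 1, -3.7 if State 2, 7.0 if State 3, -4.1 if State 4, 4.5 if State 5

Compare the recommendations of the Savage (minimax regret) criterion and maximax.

Column bests: State 1=9.6, State 2=9.8, State 3=8.0, State 4=7.8, State 5=6.6.
Barley regrets: 0.0, 2.3, 0.0, 12.6, 0.0 → max 12.6
Soy regrets: 4.2, 5.1, 10.9, 12.6, 5.0 → max 12.6
Canola regrets: 0.6, 11.6, 7.4, 8.4, 9.0 → max 11.6
Rye regrets: 2.0, 0.0, 2.7, 9.8, 6.6 → max 9.8
Oats regrets: 0.2, 8.3, 1.5, 0.0, 3.6 → max 8.3
Rice regrets: 10.8, 13.5, 1.0, 11.9, 2.1 → max 13.5
Smallest max regret = 8.3 → Oats.
Row maxima: Barley=9.6, Soy=5.4, Canola=9.0, Rye=9.8, Oats=9.4, Rice=7.0
Best best-case = 9.8 → Rye.

minimax regret → Oats; maximax → Rye (disagree)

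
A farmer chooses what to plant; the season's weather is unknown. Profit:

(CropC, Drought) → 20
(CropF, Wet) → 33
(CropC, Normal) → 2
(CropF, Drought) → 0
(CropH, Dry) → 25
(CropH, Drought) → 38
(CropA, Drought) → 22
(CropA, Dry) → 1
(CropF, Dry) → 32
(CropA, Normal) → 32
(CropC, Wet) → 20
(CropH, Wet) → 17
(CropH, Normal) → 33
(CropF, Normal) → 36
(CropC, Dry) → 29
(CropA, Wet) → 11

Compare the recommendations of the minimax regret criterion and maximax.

minimax regret → CropH; maximax → CropH (agree)

Column bests: Drought=38, Dry=32, Normal=36, Wet=33.
CropF regrets: 38, 0, 0, 0 → max 38
CropH regrets: 0, 7, 3, 16 → max 16
CropA regrets: 16, 31, 4, 22 → max 31
CropC regrets: 18, 3, 34, 13 → max 34
Smallest max regret = 16 → CropH.
Row maxima: CropF=36, CropH=38, CropA=32, CropC=29
Best best-case = 38 → CropH.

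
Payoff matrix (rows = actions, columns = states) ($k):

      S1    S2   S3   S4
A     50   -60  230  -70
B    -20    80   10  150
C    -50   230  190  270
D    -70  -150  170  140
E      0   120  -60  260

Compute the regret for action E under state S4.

Best payoff under S4 is 270.
Regret = 270 − 260 = 10.

10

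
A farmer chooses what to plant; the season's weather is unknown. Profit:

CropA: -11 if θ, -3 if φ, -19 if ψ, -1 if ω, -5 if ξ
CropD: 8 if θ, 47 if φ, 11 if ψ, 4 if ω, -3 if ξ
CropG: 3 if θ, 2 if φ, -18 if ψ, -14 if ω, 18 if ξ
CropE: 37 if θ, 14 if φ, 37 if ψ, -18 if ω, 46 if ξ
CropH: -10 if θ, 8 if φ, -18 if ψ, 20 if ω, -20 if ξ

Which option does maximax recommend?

CropD

Row maxima: CropA=-1, CropD=47, CropG=18, CropE=46, CropH=20
Best best-case = 47 → CropD.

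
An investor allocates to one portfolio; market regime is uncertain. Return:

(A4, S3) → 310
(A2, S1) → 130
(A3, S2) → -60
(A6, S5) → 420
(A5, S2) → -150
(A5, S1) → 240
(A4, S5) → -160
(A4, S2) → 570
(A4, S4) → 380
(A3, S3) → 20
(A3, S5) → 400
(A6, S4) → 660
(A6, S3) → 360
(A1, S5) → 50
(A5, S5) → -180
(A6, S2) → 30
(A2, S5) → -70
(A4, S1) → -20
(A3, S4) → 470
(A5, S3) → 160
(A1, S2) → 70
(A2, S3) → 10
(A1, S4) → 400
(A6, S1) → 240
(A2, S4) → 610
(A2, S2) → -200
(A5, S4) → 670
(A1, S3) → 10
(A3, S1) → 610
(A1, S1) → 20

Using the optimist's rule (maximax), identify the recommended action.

Row maxima: A1=400, A2=610, A3=610, A4=570, A5=670, A6=660
Best best-case = 670 → A5.

A5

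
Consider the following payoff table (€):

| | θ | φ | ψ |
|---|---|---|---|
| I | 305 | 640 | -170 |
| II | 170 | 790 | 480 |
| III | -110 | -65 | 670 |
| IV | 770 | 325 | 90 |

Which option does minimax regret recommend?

IV

Column bests: θ=770, φ=790, ψ=670.
I regrets: 465, 150, 840 → max 840
II regrets: 600, 0, 190 → max 600
III regrets: 880, 855, 0 → max 880
IV regrets: 0, 465, 580 → max 580
Smallest max regret = 580 → IV.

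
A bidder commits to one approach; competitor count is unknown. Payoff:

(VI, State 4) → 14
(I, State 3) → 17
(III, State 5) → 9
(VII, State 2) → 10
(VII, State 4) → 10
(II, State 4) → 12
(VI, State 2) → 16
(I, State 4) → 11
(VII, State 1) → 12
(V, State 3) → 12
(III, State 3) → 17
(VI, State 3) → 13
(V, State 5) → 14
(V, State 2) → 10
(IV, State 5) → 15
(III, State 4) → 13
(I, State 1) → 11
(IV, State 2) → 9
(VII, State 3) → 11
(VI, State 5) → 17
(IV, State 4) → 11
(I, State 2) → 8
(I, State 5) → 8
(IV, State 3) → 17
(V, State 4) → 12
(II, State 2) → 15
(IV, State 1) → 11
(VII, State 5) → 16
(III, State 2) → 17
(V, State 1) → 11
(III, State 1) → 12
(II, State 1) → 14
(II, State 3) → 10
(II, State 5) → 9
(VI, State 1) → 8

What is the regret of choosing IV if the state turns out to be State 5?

2

Best payoff under State 5 is 17.
Regret = 17 − 15 = 2.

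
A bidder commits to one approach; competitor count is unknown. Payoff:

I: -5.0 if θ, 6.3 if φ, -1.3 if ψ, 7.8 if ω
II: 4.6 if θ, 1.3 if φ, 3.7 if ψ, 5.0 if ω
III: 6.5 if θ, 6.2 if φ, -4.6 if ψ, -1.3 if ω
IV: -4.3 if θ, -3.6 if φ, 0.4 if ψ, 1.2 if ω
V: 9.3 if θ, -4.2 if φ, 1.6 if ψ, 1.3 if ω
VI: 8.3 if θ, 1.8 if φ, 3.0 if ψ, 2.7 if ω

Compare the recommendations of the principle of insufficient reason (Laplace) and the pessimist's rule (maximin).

Row averages: I=1.95, II=3.65, III=1.7, IV=-1.575, V=2, VI=3.95
Highest average = 3.95 → VI.
Row minima: I=-5.0, II=1.3, III=-4.6, IV=-4.3, V=-4.2, VI=1.8
Best worst-case = 1.8 → VI.

laplace → VI; maximin → VI (agree)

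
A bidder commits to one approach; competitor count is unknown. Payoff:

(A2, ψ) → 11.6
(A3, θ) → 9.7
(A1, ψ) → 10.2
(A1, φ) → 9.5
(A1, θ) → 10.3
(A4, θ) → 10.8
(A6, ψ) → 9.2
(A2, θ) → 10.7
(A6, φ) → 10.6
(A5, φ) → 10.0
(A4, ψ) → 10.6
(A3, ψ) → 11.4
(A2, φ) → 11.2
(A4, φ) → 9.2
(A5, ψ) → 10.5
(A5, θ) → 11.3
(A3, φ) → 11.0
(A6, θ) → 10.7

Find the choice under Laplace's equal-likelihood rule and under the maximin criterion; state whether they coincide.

laplace → A2; maximin → A2 (agree)

Row averages: A1=10, A2=67/6, A3=10.7, A4=10.2, A5=10.6, A6=61/6
Highest average = 67/6 → A2.
Row minima: A1=9.5, A2=10.7, A3=9.7, A4=9.2, A5=10.0, A6=9.2
Best worst-case = 10.7 → A2.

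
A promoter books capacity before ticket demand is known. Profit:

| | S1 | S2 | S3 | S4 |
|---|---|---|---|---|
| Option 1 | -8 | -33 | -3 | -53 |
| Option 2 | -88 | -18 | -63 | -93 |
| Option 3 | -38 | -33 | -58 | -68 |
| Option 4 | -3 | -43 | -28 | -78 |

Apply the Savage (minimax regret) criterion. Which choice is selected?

Option 1

Column bests: S1=-3, S2=-18, S3=-3, S4=-53.
Option 1 regrets: 5, 15, 0, 0 → max 15
Option 2 regrets: 85, 0, 60, 40 → max 85
Option 3 regrets: 35, 15, 55, 15 → max 55
Option 4 regrets: 0, 25, 25, 25 → max 25
Smallest max regret = 15 → Option 1.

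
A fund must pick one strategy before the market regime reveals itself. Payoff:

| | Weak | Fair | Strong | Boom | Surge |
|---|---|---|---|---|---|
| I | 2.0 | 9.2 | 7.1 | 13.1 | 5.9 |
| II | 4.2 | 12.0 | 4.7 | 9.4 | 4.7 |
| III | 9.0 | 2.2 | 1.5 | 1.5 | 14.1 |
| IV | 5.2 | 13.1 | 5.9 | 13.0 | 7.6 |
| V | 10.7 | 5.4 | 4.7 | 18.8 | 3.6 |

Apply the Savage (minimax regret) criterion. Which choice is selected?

Column bests: Weak=10.7, Fair=13.1, Strong=7.1, Boom=18.8, Surge=14.1.
I regrets: 8.7, 3.9, 0.0, 5.7, 8.2 → max 8.7
II regrets: 6.5, 1.1, 2.4, 9.4, 9.4 → max 9.4
III regrets: 1.7, 10.9, 5.6, 17.3, 0.0 → max 17.3
IV regrets: 5.5, 0.0, 1.2, 5.8, 6.5 → max 6.5
V regrets: 0.0, 7.7, 2.4, 0.0, 10.5 → max 10.5
Smallest max regret = 6.5 → IV.

IV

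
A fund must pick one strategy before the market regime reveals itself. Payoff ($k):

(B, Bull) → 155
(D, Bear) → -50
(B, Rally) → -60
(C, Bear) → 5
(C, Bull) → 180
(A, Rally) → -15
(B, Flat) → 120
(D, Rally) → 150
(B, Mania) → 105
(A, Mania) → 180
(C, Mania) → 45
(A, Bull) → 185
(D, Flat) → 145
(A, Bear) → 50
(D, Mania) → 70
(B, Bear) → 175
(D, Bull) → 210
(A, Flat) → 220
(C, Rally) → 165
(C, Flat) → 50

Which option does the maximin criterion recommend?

Row minima: A=-15, B=-60, C=5, D=-50
Best worst-case = 5 → C.

C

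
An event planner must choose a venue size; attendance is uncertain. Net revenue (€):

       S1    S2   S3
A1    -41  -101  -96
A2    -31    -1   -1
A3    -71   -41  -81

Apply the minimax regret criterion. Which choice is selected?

Column bests: S1=-31, S2=-1, S3=-1.
A1 regrets: 10, 100, 95 → max 100
A2 regrets: 0, 0, 0 → max 0
A3 regrets: 40, 40, 80 → max 80
Smallest max regret = 0 → A2.

A2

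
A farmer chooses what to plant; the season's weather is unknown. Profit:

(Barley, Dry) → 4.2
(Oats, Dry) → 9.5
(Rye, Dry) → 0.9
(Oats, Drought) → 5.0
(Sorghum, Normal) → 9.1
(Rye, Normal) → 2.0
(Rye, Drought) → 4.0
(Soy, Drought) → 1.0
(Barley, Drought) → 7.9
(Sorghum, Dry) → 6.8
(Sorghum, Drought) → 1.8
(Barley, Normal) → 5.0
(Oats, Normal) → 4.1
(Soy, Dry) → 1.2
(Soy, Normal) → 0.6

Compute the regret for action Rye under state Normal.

7.1

Best payoff under Normal is 9.1.
Regret = 9.1 − 2.0 = 7.1.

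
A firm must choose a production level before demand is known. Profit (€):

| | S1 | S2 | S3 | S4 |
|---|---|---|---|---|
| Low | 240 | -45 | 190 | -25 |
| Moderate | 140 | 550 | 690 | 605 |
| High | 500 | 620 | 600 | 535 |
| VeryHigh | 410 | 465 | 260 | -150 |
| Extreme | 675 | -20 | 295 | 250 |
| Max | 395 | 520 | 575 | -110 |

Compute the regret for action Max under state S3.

Best payoff under S3 is 690.
Regret = 690 − 575 = 115.

115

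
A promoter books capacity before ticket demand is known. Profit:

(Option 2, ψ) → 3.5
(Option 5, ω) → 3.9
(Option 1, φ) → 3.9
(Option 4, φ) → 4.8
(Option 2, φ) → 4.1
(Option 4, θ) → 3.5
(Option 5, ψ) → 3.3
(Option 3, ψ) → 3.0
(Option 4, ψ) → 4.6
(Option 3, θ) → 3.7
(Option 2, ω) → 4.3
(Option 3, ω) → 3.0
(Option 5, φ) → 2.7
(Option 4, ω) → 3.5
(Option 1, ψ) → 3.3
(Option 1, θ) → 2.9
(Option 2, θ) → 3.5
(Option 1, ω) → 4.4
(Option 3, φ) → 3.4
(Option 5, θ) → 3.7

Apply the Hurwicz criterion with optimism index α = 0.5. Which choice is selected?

Option 4

Option 1: 0.5·4.4 + 0.5·2.9 = 3.65
Option 2: 0.5·4.3 + 0.5·3.5 = 3.9
Option 3: 0.5·3.7 + 0.5·3.0 = 3.35
Option 4: 0.5·4.8 + 0.5·3.5 = 4.15
Option 5: 0.5·3.9 + 0.5·2.7 = 3.3
Highest Hurwicz score = 4.15 → Option 4.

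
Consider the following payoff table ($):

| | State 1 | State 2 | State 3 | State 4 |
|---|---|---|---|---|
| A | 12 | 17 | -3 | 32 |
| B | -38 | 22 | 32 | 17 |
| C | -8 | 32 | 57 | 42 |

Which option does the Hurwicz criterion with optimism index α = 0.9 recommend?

A: 0.9·32 + 0.1·(-3) = 28.5
B: 0.9·32 + 0.1·(-38) = 25
C: 0.9·57 + 0.1·(-8) = 50.5
Highest Hurwicz score = 50.5 → C.

C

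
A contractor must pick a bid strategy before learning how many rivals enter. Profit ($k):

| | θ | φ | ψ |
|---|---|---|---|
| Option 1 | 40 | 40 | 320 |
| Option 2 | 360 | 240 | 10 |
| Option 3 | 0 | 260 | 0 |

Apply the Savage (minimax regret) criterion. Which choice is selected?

Column bests: θ=360, φ=260, ψ=320.
Option 1 regrets: 320, 220, 0 → max 320
Option 2 regrets: 0, 20, 310 → max 310
Option 3 regrets: 360, 0, 320 → max 360
Smallest max regret = 310 → Option 2.

Option 2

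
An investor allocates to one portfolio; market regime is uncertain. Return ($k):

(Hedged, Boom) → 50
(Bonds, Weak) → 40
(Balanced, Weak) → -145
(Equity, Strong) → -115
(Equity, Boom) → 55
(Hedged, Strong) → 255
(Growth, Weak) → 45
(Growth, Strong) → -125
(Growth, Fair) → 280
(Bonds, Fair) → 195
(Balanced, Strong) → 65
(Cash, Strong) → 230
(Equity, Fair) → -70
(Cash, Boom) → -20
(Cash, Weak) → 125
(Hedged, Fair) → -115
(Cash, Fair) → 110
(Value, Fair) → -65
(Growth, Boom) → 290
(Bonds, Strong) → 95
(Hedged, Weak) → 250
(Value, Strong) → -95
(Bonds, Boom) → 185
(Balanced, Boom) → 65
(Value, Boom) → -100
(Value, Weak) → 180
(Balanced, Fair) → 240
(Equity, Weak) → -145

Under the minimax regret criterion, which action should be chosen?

Bonds

Column bests: Weak=250, Fair=280, Strong=255, Boom=290.
Growth regrets: 205, 0, 380, 0 → max 380
Bonds regrets: 210, 85, 160, 105 → max 210
Value regrets: 70, 345, 350, 390 → max 390
Balanced regrets: 395, 40, 190, 225 → max 395
Hedged regrets: 0, 395, 0, 240 → max 395
Equity regrets: 395, 350, 370, 235 → max 395
Cash regrets: 125, 170, 25, 310 → max 310
Smallest max regret = 210 → Bonds.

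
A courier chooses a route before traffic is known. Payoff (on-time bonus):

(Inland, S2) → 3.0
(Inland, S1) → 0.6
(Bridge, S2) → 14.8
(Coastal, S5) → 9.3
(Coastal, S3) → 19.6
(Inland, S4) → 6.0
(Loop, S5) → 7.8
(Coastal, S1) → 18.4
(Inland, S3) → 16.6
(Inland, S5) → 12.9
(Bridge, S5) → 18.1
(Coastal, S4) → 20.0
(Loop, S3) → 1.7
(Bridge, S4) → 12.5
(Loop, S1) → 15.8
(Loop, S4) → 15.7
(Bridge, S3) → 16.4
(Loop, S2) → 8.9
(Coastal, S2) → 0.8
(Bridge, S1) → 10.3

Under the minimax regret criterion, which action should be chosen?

Bridge

Column bests: S1=18.4, S2=14.8, S3=19.6, S4=20.0, S5=18.1.
Bridge regrets: 8.1, 0.0, 3.2, 7.5, 0.0 → max 8.1
Inland regrets: 17.8, 11.8, 3.0, 14.0, 5.2 → max 17.8
Loop regrets: 2.6, 5.9, 17.9, 4.3, 10.3 → max 17.9
Coastal regrets: 0.0, 14.0, 0.0, 0.0, 8.8 → max 14.0
Smallest max regret = 8.1 → Bridge.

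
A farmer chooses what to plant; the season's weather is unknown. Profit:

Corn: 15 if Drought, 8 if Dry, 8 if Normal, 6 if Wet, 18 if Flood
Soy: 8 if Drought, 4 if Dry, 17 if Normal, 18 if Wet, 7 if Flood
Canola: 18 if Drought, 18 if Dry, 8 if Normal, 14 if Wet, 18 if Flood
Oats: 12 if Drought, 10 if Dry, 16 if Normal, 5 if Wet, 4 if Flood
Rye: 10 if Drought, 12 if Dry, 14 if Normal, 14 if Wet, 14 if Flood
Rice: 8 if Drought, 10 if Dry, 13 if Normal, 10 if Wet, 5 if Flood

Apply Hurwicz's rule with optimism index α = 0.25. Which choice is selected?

Corn: 0.25·18 + 0.75·6 = 9
Soy: 0.25·18 + 0.75·4 = 7.5
Canola: 0.25·18 + 0.75·8 = 10.5
Oats: 0.25·16 + 0.75·4 = 7
Rye: 0.25·14 + 0.75·10 = 11
Rice: 0.25·13 + 0.75·5 = 7
Highest Hurwicz score = 11 → Rye.

Rye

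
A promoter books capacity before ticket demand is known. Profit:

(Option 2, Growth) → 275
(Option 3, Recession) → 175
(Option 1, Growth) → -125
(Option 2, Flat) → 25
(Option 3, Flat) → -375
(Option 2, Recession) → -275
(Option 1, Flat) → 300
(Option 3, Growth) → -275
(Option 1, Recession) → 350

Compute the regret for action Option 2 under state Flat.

Best payoff under Flat is 300.
Regret = 300 − 25 = 275.

275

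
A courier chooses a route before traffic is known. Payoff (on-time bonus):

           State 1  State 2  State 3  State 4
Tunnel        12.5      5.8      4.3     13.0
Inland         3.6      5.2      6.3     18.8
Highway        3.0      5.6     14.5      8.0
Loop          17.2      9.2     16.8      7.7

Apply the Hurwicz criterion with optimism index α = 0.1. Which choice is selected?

Tunnel: 0.1·13.0 + 0.9·4.3 = 5.17
Inland: 0.1·18.8 + 0.9·3.6 = 5.12
Highway: 0.1·14.5 + 0.9·3.0 = 4.15
Loop: 0.1·17.2 + 0.9·7.7 = 8.65
Highest Hurwicz score = 8.65 → Loop.

Loop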